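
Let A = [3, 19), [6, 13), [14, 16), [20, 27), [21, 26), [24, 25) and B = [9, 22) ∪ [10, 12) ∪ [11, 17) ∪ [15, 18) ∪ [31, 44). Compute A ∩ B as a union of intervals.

First set merges to [3, 19), [20, 27).
Second set merges to [9, 22), [31, 44).
[3, 19) overlaps B on [9, 19).
[20, 27) overlaps B on [20, 22).

[9, 19) ∪ [20, 22)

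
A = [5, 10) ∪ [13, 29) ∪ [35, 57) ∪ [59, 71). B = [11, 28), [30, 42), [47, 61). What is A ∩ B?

[13, 28) ∪ [35, 42) ∪ [47, 57) ∪ [59, 61)

[5, 10) falls entirely outside B.
[13, 29) overlaps B on [13, 28).
[35, 57) overlaps B on [35, 42), [47, 57).
[59, 71) overlaps B on [59, 61).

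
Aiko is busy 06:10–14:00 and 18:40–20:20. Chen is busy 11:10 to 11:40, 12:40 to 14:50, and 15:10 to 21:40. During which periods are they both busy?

11:10–11:40, 12:40–14:00, 18:40–20:20

06:10–14:00 meets the second set on 11:10–11:40, 12:40–14:00.
18:40–20:20 meets the second set on 18:40–20:20.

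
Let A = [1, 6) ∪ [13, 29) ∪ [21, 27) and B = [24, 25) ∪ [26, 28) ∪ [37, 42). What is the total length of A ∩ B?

Merge the first list: [1, 6), [13, 29).
A ∩ B = [24, 25), [26, 28).
Total: 1 + 2 = 3.

3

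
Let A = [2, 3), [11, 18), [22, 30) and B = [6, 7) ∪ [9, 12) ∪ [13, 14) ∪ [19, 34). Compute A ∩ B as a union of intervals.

[11, 12) ∪ [13, 14) ∪ [22, 30)

[2, 3) meets no B interval.
[11, 18) ∩ B → [11, 12), [13, 14).
[22, 30) ∩ B → [22, 30).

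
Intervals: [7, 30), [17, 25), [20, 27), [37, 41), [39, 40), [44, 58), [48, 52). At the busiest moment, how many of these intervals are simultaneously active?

Sweep endpoints in order; track running count of active intervals.
Peak of 3 reached at 20.

3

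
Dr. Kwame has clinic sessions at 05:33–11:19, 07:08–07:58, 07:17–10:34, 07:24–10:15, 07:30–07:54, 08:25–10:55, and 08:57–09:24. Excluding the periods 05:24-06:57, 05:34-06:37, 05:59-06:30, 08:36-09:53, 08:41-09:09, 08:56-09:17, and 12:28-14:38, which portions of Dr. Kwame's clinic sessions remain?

06:57–08:36, 09:53–11:19

First set merges to 05:33–11:19.
Second set merges to 05:24–06:57, 08:36–09:53, 12:28–14:38.
05:33–11:19 with B removed leaves 06:57–08:36, 09:53–11:19.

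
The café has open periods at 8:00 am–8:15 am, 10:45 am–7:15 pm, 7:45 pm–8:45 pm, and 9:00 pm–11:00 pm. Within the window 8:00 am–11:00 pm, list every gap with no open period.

After merging, the occupied span is 8:00 am–8:15 am, 10:45 am–7:15 pm, 7:45 pm–8:45 pm, 9:00 pm–11:00 pm.
Uncovered inside 8:00 am–11:00 pm: 8:15 am–10:45 am, 7:15 pm–7:45 pm, 8:45 pm–9:00 pm.

8:15 am–10:45 am, 7:15 pm–7:45 pm, 8:45 pm–9:00 pm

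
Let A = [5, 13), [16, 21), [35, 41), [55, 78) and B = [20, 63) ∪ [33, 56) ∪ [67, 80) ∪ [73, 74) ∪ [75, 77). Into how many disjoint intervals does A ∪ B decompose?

2

Second set merges to [20, 63), [67, 80).
A ∪ B = [5, 13), [16, 80).
That is 2 disjoint pieces.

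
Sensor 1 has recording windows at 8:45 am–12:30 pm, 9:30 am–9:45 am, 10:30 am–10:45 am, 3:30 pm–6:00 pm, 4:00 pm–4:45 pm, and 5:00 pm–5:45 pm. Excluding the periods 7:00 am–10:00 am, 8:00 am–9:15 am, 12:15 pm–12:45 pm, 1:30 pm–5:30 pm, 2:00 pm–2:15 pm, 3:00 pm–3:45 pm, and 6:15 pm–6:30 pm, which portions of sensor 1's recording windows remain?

A, merged: 8:45 am-12:30 pm, 3:30 pm-6:00 pm.
B, merged: 7:00 am-10:00 am, 12:15 pm-12:45 pm, 1:30 pm-5:30 pm, 6:15 pm-6:30 pm.
8:45 am-12:30 pm with B removed leaves 10:00 am-12:15 pm.
3:30 pm-6:00 pm with B removed leaves 5:30 pm-6:00 pm.

10:00 am-12:15 pm, 5:30 pm-6:00 pm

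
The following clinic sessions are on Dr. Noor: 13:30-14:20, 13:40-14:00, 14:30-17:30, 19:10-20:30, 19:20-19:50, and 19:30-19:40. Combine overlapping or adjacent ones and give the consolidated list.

13:30–14:20, 14:30–17:30, 19:10–20:30

13:40–14:00 overlaps/touches 13:30–14:20 → extend to 13:30–14:20.
14:30–17:30 is disjoint → start new block.
19:10–20:30 is disjoint → start new block.
19:20–19:50 overlaps/touches 19:10–20:30 → extend to 19:10–20:30.
19:30–19:40 overlaps/touches 19:10–20:30 → extend to 19:10–20:30.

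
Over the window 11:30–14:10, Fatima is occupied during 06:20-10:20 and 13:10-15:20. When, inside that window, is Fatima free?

11:30-13:10

After merging, the occupied span is 06:20-10:20, 13:10-15:20.
Uncovered inside 11:30-14:10: 11:30-13:10.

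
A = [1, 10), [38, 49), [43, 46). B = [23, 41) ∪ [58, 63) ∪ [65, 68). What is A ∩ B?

[38, 41)

Merge the first list: [1, 10), [38, 49).
[1, 10): no overlap with the second set.
[38, 49) meets the second set on [38, 41).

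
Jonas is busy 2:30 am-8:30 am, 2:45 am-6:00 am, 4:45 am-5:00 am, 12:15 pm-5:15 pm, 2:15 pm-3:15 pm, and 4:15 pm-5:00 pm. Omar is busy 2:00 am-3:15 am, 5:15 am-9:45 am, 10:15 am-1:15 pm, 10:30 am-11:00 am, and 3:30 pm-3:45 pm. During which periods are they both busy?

First set merges to 2:30 am-8:30 am, 12:15 pm-5:15 pm.
Second set merges to 2:00 am-3:15 am, 5:15 am-9:45 am, 10:15 am-1:15 pm, 3:30 pm-3:45 pm.
2:30 am-8:30 am meets the second set on 2:30 am-3:15 am, 5:15 am-8:30 am.
12:15 pm-5:15 pm meets the second set on 12:15 pm-1:15 pm, 3:30 pm-3:45 pm.

2:30 am-3:15 am, 5:15 am-8:30 am, 12:15 pm-1:15 pm, 3:30 pm-3:45 pm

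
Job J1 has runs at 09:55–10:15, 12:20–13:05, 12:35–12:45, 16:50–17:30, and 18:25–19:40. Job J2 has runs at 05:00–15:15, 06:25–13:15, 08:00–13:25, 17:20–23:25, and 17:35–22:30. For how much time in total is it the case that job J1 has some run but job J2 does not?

Merge the first list: 09:55-10:15, 12:20-13:05, 16:50-17:30, 18:25-19:40.
Merge the second list: 05:00-15:15, 17:20-23:25.
A \ B = 16:50-17:20.
Total: 30 min.

30 min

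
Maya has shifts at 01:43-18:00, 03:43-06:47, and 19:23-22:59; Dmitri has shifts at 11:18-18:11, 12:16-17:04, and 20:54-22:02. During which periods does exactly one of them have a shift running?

01:43–11:18, 18:00–18:11, 19:23–20:54, 22:02–22:59

A, merged: 01:43–18:00, 19:23–22:59.
B, merged: 11:18–18:11, 20:54–22:02.
Only in the first: 01:43–11:18, 19:23–20:54, 22:02–22:59.
Only in the second: 18:00–18:11.
Together these are the periods covered by exactly one.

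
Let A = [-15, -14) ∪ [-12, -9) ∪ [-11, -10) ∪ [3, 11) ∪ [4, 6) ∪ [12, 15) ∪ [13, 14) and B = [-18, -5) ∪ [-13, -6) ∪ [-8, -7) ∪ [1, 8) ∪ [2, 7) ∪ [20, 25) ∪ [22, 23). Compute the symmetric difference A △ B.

[-18, -15) ∪ [-14, -12) ∪ [-9, -5) ∪ [1, 3) ∪ [8, 11) ∪ [12, 15) ∪ [20, 25)

A, merged: [-15, -14), [-12, -9), [3, 11), [12, 15).
B, merged: [-18, -5), [1, 8), [20, 25).
A \ B = [8, 11), [12, 15).
B \ A = [-18, -15), [-14, -12), [-9, -5), [1, 3), [20, 25).
Union of the two gives the symmetric difference.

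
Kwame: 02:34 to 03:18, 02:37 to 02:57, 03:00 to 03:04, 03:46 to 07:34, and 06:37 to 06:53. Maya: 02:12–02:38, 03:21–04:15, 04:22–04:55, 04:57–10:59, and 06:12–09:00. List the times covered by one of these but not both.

02:12–02:34, 02:38–03:18, 03:21–03:46, 04:15–04:22, 04:55–04:57, 07:34–10:59

A, merged: 02:34–03:18, 03:46–07:34.
B, merged: 02:12–02:38, 03:21–04:15, 04:22–04:55, 04:57–10:59.
A but not B: 02:38–03:18, 04:15–04:22, 04:55–04:57.
B but not A: 02:12–02:34, 03:21–03:46, 07:34–10:59.
Combining gives A △ B.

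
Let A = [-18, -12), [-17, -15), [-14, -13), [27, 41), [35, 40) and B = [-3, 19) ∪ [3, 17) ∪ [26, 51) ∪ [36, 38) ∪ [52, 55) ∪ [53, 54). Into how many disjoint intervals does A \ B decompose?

1

A, merged: [-18, -12), [27, 41).
B, merged: [-3, 19), [26, 51), [52, 55).
A \ B = [-18, -12).
That is 1 disjoint piece.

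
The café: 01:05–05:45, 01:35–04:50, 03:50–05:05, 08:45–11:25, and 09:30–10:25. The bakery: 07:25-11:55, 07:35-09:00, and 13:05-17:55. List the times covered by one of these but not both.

First set merges to 01:05–05:45, 08:45–11:25.
Second set merges to 07:25–11:55, 13:05–17:55.
A \ B = 01:05–05:45.
B \ A = 07:25–08:45, 11:25–11:55, 13:05–17:55.
Union of the two gives the symmetric difference.

01:05–05:45, 07:25–08:45, 11:25–11:55, 13:05–17:55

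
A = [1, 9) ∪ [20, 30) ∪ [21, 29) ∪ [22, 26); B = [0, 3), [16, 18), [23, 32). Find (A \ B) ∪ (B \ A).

[0, 1) ∪ [3, 9) ∪ [16, 18) ∪ [20, 23) ∪ [30, 32)

First set merges to [1, 9), [20, 30).
A \ B = [3, 9), [20, 23).
B \ A = [0, 1), [16, 18), [30, 32).
Union of the two gives the symmetric difference.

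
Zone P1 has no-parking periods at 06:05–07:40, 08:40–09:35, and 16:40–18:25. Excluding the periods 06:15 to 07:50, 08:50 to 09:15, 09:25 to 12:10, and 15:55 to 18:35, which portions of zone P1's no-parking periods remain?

06:05–07:40 minus B → 06:05–06:15.
08:40–09:35 minus B → 08:40–08:50, 09:15–09:25.
16:40–18:25: fully covered by B → removed.

06:05–06:15, 08:40–08:50, 09:15–09:25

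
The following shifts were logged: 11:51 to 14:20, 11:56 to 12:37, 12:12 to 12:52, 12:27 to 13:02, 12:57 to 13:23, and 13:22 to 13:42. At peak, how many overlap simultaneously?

Walk the sorted start/end points keeping a running depth.
The depth first hits 4 at 12:27.

4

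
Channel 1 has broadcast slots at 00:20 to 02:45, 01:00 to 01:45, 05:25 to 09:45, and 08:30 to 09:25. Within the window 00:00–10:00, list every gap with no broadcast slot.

00:00–00:20, 02:45–05:25, 09:45–10:00

Covered (merged): 00:20–02:45, 05:25–09:45.
Gaps within 00:00–10:00: 00:00–00:20, 02:45–05:25, 09:45–10:00.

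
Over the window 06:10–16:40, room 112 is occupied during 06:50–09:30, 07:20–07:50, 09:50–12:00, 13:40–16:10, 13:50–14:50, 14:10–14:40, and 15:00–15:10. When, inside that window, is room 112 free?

Covered (merged): 06:50–09:30, 09:50–12:00, 13:40–16:10.
Uncovered inside 06:10–16:40: 06:10–06:50, 09:30–09:50, 12:00–13:40, 16:10–16:40.

06:10–06:50, 09:30–09:50, 12:00–13:40, 16:10–16:40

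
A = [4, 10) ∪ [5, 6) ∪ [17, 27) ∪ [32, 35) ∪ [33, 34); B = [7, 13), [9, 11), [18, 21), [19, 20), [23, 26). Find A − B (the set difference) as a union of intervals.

Merge the first list: [4, 10), [17, 27), [32, 35).
Merge the second list: [7, 13), [18, 21), [23, 26).
[4, 10) with B removed leaves [4, 7).
[17, 27) with B removed leaves [17, 18), [21, 23), [26, 27).
[32, 35) is untouched.

[4, 7) ∪ [17, 18) ∪ [21, 23) ∪ [26, 27) ∪ [32, 35)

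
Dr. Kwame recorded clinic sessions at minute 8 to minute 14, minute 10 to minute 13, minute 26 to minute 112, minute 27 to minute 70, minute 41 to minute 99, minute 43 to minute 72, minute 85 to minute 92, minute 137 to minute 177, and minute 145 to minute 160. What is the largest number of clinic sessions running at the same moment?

Walk the sorted start/end points keeping a running depth.
The depth first hits 4 at minute 43.

4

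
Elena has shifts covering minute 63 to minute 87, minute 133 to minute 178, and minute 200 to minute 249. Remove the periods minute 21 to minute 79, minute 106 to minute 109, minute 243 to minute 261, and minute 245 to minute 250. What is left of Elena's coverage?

minute 79 to minute 87, minute 133 to minute 178, minute 200 to minute 243

Second set merges to minute 21 to minute 79, minute 106 to minute 109, minute 243 to minute 261.
minute 63 to minute 87 minus B → minute 79 to minute 87.
minute 133 to minute 178: no B overlap → unchanged.
minute 200 to minute 249 minus B → minute 200 to minute 243.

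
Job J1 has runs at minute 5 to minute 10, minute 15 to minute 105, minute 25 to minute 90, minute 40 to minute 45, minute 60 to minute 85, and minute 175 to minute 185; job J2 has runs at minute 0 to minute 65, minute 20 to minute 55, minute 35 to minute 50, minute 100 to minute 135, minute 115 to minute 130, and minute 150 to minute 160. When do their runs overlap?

minute 5 to minute 10, minute 15 to minute 65, minute 100 to minute 105

A, merged: minute 5 to minute 10, minute 15 to minute 105, minute 175 to minute 185.
B, merged: minute 0 to minute 65, minute 100 to minute 135, minute 150 to minute 160.
minute 5 to minute 10 ∩ B → minute 5 to minute 10.
minute 15 to minute 105 ∩ B → minute 15 to minute 65, minute 100 to minute 105.
minute 175 to minute 185 meets no B interval.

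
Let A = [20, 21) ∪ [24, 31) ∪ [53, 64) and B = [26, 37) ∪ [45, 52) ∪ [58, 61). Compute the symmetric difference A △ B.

[20, 21) ∪ [24, 26) ∪ [31, 37) ∪ [45, 52) ∪ [53, 58) ∪ [61, 64)

Only in the first: [20, 21), [24, 26), [53, 58), [61, 64).
Only in the second: [31, 37), [45, 52).
Together these are the periods covered by exactly one.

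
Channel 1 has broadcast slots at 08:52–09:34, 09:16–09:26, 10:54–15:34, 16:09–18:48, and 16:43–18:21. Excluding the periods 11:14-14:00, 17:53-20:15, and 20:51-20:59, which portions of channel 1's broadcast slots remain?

Merge the first list: 08:52-09:34, 10:54-15:34, 16:09-18:48.
08:52-09:34 is untouched.
10:54-15:34 with B removed leaves 10:54-11:14, 14:00-15:34.
16:09-18:48 with B removed leaves 16:09-17:53.

08:52-09:34, 10:54-11:14, 14:00-15:34, 16:09-17:53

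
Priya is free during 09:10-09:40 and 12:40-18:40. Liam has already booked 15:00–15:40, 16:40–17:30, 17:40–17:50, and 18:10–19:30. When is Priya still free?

09:10-09:40, 12:40-15:00, 15:40-16:40, 17:30-17:40, 17:50-18:10

09:10-09:40: nothing removed.
12:40-18:40 \ B = 12:40-15:00, 15:40-16:40, 17:30-17:40, 17:50-18:10.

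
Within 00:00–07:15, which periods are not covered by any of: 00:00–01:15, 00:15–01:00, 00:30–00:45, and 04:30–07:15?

01:15-04:30

The merged coverage is 00:00-01:15, 04:30-07:15.
Complement within 00:00-07:15: 01:15-04:30.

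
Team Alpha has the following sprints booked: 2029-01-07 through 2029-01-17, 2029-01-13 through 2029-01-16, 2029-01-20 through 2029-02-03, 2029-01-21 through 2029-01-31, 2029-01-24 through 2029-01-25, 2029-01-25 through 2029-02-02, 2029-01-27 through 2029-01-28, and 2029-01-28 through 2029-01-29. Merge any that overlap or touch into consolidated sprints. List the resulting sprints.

2029-01-07 through 2029-01-17, 2029-01-20 through 2029-02-03

2029-01-13 through 2029-01-16 overlaps/touches 2029-01-07 through 2029-01-17 → extend to 2029-01-07 through 2029-01-17.
2029-01-20 through 2029-02-03 is disjoint → start new block.
2029-01-21 through 2029-01-31 overlaps/touches 2029-01-20 through 2029-02-03 → extend to 2029-01-20 through 2029-02-03.
2029-01-24 through 2029-01-25 overlaps/touches 2029-01-20 through 2029-02-03 → extend to 2029-01-20 through 2029-02-03.
2029-01-25 through 2029-02-02 overlaps/touches 2029-01-20 through 2029-02-03 → extend to 2029-01-20 through 2029-02-03.
2029-01-27 through 2029-01-28 overlaps/touches 2029-01-20 through 2029-02-03 → extend to 2029-01-20 through 2029-02-03.
2029-01-28 through 2029-01-29 overlaps/touches 2029-01-20 through 2029-02-03 → extend to 2029-01-20 through 2029-02-03.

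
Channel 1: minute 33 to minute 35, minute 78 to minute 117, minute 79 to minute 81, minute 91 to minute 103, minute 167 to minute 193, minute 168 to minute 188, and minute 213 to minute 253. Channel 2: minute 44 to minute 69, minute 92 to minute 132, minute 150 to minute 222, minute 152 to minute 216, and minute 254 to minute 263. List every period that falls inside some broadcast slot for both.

minute 92 to minute 117, minute 167 to minute 193, minute 213 to minute 222

A, merged: minute 33 to minute 35, minute 78 to minute 117, minute 167 to minute 193, minute 213 to minute 253.
B, merged: minute 44 to minute 69, minute 92 to minute 132, minute 150 to minute 222, minute 254 to minute 263.
minute 33 to minute 35 falls entirely outside B.
minute 78 to minute 117 overlaps B on minute 92 to minute 117.
minute 167 to minute 193 overlaps B on minute 167 to minute 193.
minute 213 to minute 253 overlaps B on minute 213 to minute 222.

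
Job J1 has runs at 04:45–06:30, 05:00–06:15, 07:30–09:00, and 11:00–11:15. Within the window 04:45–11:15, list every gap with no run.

After merging, the occupied span is 04:45-06:30, 07:30-09:00, 11:00-11:15.
Uncovered inside 04:45-11:15: 06:30-07:30, 09:00-11:00.

06:30-07:30, 09:00-11:00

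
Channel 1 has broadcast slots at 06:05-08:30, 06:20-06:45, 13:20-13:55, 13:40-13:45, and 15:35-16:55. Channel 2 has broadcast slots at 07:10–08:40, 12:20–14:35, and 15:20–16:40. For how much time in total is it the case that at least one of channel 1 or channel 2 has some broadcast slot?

6 h 25 min

First set merges to 06:05-08:30, 13:20-13:55, 15:35-16:55.
A ∪ B = 06:05-08:40, 12:20-14:35, 15:20-16:55.
Total: 2 h 35 min + 2 h 15 min + 1 h 35 min = 6 h 25 min.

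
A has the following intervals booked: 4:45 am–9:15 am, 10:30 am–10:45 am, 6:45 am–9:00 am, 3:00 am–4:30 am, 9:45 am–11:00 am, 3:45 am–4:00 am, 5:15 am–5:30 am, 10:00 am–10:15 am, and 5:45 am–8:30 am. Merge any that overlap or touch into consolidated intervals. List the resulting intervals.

Sort by start: 3:00 am–4:30 am, 3:45 am–4:00 am, 4:45 am–9:15 am, 5:15 am–5:30 am, 5:45 am–8:30 am, 6:45 am–9:00 am, 9:45 am–11:00 am, 10:00 am–10:15 am, 10:30 am–10:45 am.
3:45 am–4:00 am overlaps/touches 3:00 am–4:30 am → extend to 3:00 am–4:30 am.
4:45 am–9:15 am is disjoint → start new block.
5:15 am–5:30 am overlaps/touches 4:45 am–9:15 am → extend to 4:45 am–9:15 am.
5:45 am–8:30 am overlaps/touches 4:45 am–9:15 am → extend to 4:45 am–9:15 am.
6:45 am–9:00 am overlaps/touches 4:45 am–9:15 am → extend to 4:45 am–9:15 am.
9:45 am–11:00 am is disjoint → start new block.
10:00 am–10:15 am overlaps/touches 9:45 am–11:00 am → extend to 9:45 am–11:00 am.
10:30 am–10:45 am overlaps/touches 9:45 am–11:00 am → extend to 9:45 am–11:00 am.

3:00 am–4:30 am, 4:45 am–9:15 am, 9:45 am–11:00 am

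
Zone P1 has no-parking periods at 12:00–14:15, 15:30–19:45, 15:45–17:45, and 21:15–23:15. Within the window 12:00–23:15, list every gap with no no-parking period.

14:15–15:30, 19:45–21:15

After merging, the occupied span is 12:00–14:15, 15:30–19:45, 21:15–23:15.
Gaps within 12:00–23:15: 14:15–15:30, 19:45–21:15.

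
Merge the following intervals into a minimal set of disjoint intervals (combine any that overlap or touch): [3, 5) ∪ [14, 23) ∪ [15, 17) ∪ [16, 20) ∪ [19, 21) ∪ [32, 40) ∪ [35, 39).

[3, 5) ∪ [14, 23) ∪ [32, 40)

[14, 23) is disjoint → start new block.
[15, 17) overlaps/touches [14, 23) → extend to [14, 23).
[16, 20) overlaps/touches [14, 23) → extend to [14, 23).
[19, 21) overlaps/touches [14, 23) → extend to [14, 23).
[32, 40) is disjoint → start new block.
[35, 39) overlaps/touches [32, 40) → extend to [32, 40).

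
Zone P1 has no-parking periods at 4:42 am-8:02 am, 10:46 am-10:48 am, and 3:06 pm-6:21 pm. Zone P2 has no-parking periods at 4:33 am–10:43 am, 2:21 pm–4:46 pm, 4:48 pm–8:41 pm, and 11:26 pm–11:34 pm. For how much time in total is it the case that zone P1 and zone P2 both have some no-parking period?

A ∩ B = 4:42 am–8:02 am, 3:06 pm–4:46 pm, 4:48 pm–6:21 pm.
Total: 3 h 20 min + 1 h 40 min + 1 h 33 min = 6 h 33 min.

6 h 33 min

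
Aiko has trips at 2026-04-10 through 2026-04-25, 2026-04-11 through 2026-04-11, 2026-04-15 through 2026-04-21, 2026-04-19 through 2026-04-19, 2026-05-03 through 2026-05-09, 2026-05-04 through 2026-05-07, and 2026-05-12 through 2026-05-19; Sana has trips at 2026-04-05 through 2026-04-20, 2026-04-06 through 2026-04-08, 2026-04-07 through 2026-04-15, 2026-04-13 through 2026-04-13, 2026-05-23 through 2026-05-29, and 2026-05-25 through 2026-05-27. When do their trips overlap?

2026-04-10 through 2026-04-20

A, merged: 2026-04-10 through 2026-04-25, 2026-05-03 through 2026-05-09, 2026-05-12 through 2026-05-19.
B, merged: 2026-04-05 through 2026-04-20, 2026-05-23 through 2026-05-29.
2026-04-10 through 2026-04-25 meets the second set on 2026-04-10 through 2026-04-20.
2026-05-03 through 2026-05-09: no overlap with the second set.
2026-05-12 through 2026-05-19: no overlap with the second set.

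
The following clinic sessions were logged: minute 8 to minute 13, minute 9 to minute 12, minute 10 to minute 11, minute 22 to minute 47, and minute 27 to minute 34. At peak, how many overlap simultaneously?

At minute 10, 3 of the intervals are simultaneously active.
No point has more.

3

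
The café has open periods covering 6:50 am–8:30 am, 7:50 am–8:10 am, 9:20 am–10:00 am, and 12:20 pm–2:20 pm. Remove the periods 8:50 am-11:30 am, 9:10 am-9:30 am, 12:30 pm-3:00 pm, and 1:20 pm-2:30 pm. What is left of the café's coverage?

Merge the first list: 6:50 am-8:30 am, 9:20 am-10:00 am, 12:20 pm-2:20 pm.
Merge the second list: 8:50 am-11:30 am, 12:30 pm-3:00 pm.
6:50 am-8:30 am: no B overlap → unchanged.
9:20 am-10:00 am: fully covered by B → removed.
12:20 pm-2:20 pm minus B → 12:20 pm-12:30 pm.

6:50 am-8:30 am, 12:20 pm-12:30 pm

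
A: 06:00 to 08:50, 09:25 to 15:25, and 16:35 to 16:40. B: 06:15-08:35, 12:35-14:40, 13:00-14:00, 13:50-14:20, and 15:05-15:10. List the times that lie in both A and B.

06:15-08:35, 12:35-14:40, 15:05-15:10

Merge the second list: 06:15-08:35, 12:35-14:40, 15:05-15:10.
06:00-08:50 meets the second set on 06:15-08:35.
09:25-15:25 meets the second set on 12:35-14:40, 15:05-15:10.
16:35-16:40: no overlap with the second set.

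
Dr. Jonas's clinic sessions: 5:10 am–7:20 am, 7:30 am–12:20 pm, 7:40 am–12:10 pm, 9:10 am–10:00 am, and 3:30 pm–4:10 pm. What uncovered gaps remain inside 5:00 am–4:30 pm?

After merging, the occupied span is 5:10 am–7:20 am, 7:30 am–12:20 pm, 3:30 pm–4:10 pm.
Complement within 5:00 am–4:30 pm: 5:00 am–5:10 am, 7:20 am–7:30 am, 12:20 pm–3:30 pm, 4:10 pm–4:30 pm.

5:00 am–5:10 am, 7:20 am–7:30 am, 12:20 pm–3:30 pm, 4:10 pm–4:30 pm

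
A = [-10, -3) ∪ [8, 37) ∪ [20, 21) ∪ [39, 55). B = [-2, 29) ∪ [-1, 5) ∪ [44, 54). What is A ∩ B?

[8, 29) ∪ [44, 54)

A, merged: [-10, -3), [8, 37), [39, 55).
B, merged: [-2, 29), [44, 54).
[-10, -3): no overlap with the second set.
[8, 37) meets the second set on [8, 29).
[39, 55) meets the second set on [44, 54).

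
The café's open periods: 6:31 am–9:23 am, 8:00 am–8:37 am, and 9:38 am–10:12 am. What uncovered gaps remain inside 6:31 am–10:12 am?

9:23 am-9:38 am

After merging, the occupied span is 6:31 am-9:23 am, 9:38 am-10:12 am.
Gaps within 6:31 am-10:12 am: 9:23 am-9:38 am.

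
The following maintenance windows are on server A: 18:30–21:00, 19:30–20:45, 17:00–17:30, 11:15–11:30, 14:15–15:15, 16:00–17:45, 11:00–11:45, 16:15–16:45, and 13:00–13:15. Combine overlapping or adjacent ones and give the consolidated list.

11:00–11:45, 13:00–13:15, 14:15–15:15, 16:00–17:45, 18:30–21:00

Sort by start: 11:00–11:45, 11:15–11:30, 13:00–13:15, 14:15–15:15, 16:00–17:45, 16:15–16:45, 17:00–17:30, 18:30–21:00, 19:30–20:45.
11:15–11:30 overlaps/touches 11:00–11:45 → extend to 11:00–11:45.
13:00–13:15 is disjoint → start new block.
14:15–15:15 is disjoint → start new block.
16:00–17:45 is disjoint → start new block.
16:15–16:45 overlaps/touches 16:00–17:45 → extend to 16:00–17:45.
17:00–17:30 overlaps/touches 16:00–17:45 → extend to 16:00–17:45.
18:30–21:00 is disjoint → start new block.
19:30–20:45 overlaps/touches 18:30–21:00 → extend to 18:30–21:00.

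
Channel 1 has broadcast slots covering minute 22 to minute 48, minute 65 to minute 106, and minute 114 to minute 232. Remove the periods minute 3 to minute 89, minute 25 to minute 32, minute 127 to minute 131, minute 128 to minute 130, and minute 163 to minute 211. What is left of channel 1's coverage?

minute 89 to minute 106, minute 114 to minute 127, minute 131 to minute 163, minute 211 to minute 232

B, merged: minute 3 to minute 89, minute 127 to minute 131, minute 163 to minute 211.
minute 22 to minute 48: fully covered by B → removed.
minute 65 to minute 106 minus B → minute 89 to minute 106.
minute 114 to minute 232 minus B → minute 114 to minute 127, minute 131 to minute 163, minute 211 to minute 232.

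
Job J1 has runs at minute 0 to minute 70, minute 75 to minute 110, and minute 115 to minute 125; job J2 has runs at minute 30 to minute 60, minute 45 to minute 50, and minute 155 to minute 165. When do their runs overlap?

minute 30 to minute 60

B, merged: minute 30 to minute 60, minute 155 to minute 165.
minute 0 to minute 70 overlaps B on minute 30 to minute 60.
minute 75 to minute 110 falls entirely outside B.
minute 115 to minute 125 falls entirely outside B.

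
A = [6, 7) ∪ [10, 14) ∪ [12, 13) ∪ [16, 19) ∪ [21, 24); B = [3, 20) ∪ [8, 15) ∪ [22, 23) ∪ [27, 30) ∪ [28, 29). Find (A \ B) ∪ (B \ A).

A, merged: [6, 7), [10, 14), [16, 19), [21, 24).
B, merged: [3, 20), [22, 23), [27, 30).
A \ B = [21, 22), [23, 24).
B \ A = [3, 6), [7, 10), [14, 16), [19, 20), [27, 30).
Union of the two gives the symmetric difference.

[3, 6) ∪ [7, 10) ∪ [14, 16) ∪ [19, 20) ∪ [21, 22) ∪ [23, 24) ∪ [27, 30)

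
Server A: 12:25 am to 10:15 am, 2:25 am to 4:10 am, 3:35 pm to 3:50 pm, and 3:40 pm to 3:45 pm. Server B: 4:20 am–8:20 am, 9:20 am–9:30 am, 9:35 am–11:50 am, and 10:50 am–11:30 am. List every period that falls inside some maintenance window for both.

First set merges to 12:25 am–10:15 am, 3:35 pm–3:50 pm.
Second set merges to 4:20 am–8:20 am, 9:20 am–9:30 am, 9:35 am–11:50 am.
12:25 am–10:15 am meets the second set on 4:20 am–8:20 am, 9:20 am–9:30 am, 9:35 am–10:15 am.
3:35 pm–3:50 pm: no overlap with the second set.

4:20 am–8:20 am, 9:20 am–9:30 am, 9:35 am–10:15 am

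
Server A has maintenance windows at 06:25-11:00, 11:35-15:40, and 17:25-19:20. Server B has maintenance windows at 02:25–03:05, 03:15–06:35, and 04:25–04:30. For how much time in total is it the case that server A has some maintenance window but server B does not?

B, merged: 02:25-03:05, 03:15-06:35.
A \ B = 06:35-11:00, 11:35-15:40, 17:25-19:20.
Total: 4 h 25 min + 4 h 5 min + 1 h 55 min = 10 h 25 min.

10 h 25 min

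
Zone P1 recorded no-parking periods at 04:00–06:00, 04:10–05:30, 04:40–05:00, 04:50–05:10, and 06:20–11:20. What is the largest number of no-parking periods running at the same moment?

4

At 04:50, 4 of the intervals are simultaneously active.
No point has more.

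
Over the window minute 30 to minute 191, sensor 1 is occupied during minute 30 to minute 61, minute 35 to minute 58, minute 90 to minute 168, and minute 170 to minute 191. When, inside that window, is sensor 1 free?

minute 61 to minute 90, minute 168 to minute 170

The merged coverage is minute 30 to minute 61, minute 90 to minute 168, minute 170 to minute 191.
Uncovered inside minute 30 to minute 191: minute 61 to minute 90, minute 168 to minute 170.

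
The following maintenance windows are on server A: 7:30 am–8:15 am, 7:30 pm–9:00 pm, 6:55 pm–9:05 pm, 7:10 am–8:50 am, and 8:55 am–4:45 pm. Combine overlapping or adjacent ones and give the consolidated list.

7:10 am-8:50 am, 8:55 am-4:45 pm, 6:55 pm-9:05 pm

Sort by start: 7:10 am-8:50 am, 7:30 am-8:15 am, 8:55 am-4:45 pm, 6:55 pm-9:05 pm, 7:30 pm-9:00 pm.
7:30 am-8:15 am overlaps/touches 7:10 am-8:50 am → extend to 7:10 am-8:50 am.
8:55 am-4:45 pm is disjoint → start new block.
6:55 pm-9:05 pm is disjoint → start new block.
7:30 pm-9:00 pm overlaps/touches 6:55 pm-9:05 pm → extend to 6:55 pm-9:05 pm.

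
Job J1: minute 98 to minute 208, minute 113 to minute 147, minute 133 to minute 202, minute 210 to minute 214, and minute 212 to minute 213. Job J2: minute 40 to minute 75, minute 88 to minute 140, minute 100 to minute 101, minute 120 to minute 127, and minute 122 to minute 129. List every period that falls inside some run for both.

minute 98 to minute 140

Merge the first list: minute 98 to minute 208, minute 210 to minute 214.
Merge the second list: minute 40 to minute 75, minute 88 to minute 140.
minute 98 to minute 208 meets the second set on minute 98 to minute 140.
minute 210 to minute 214: no overlap with the second set.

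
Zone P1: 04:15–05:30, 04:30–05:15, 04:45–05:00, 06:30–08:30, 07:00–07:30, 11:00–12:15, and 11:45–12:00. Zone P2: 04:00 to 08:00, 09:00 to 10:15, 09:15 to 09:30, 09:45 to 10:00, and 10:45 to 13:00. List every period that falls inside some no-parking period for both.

04:15–05:30, 06:30–08:00, 11:00–12:15

A, merged: 04:15–05:30, 06:30–08:30, 11:00–12:15.
B, merged: 04:00–08:00, 09:00–10:15, 10:45–13:00.
04:15–05:30 meets the second set on 04:15–05:30.
06:30–08:30 meets the second set on 06:30–08:00.
11:00–12:15 meets the second set on 11:00–12:15.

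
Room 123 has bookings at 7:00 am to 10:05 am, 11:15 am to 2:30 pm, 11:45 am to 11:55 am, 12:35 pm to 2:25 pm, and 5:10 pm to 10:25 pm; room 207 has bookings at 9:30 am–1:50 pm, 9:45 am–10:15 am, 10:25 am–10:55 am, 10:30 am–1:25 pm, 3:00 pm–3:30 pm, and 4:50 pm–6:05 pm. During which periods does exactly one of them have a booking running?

7:00 am–9:30 am, 10:05 am–11:15 am, 1:50 pm–2:30 pm, 3:00 pm–3:30 pm, 4:50 pm–5:10 pm, 6:05 pm–10:25 pm

First set merges to 7:00 am–10:05 am, 11:15 am–2:30 pm, 5:10 pm–10:25 pm.
Second set merges to 9:30 am–1:50 pm, 3:00 pm–3:30 pm, 4:50 pm–6:05 pm.
A but not B: 7:00 am–9:30 am, 1:50 pm–2:30 pm, 6:05 pm–10:25 pm.
B but not A: 10:05 am–11:15 am, 3:00 pm–3:30 pm, 4:50 pm–5:10 pm.
Combining gives A △ B.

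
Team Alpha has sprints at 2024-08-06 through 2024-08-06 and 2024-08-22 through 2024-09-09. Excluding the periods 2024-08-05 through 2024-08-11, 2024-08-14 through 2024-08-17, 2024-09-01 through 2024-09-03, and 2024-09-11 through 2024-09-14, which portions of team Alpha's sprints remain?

2024-08-06 through 2024-08-06: fully covered by B → removed.
2024-08-22 through 2024-09-09 minus B → 2024-08-22 through 2024-08-31, 2024-09-04 through 2024-09-09.

2024-08-22 through 2024-08-31, 2024-09-04 through 2024-09-09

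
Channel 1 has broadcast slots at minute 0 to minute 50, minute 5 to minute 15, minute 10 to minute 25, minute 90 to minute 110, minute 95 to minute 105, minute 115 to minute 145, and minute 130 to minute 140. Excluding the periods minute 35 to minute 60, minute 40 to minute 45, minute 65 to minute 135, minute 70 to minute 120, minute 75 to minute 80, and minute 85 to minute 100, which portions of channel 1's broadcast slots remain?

minute 0 to minute 35, minute 135 to minute 145

Merge the first list: minute 0 to minute 50, minute 90 to minute 110, minute 115 to minute 145.
Merge the second list: minute 35 to minute 60, minute 65 to minute 135.
minute 0 to minute 50 with B removed leaves minute 0 to minute 35.
minute 90 to minute 110 lies entirely inside B → drops out.
minute 115 to minute 145 with B removed leaves minute 135 to minute 145.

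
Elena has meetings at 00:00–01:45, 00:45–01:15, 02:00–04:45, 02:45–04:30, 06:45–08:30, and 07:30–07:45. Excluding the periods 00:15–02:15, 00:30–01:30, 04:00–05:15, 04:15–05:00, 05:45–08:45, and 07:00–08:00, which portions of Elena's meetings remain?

Merge the first list: 00:00–01:45, 02:00–04:45, 06:45–08:30.
Merge the second list: 00:15–02:15, 04:00–05:15, 05:45–08:45.
00:00–01:45 minus B → 00:00–00:15.
02:00–04:45 minus B → 02:15–04:00.
06:45–08:30: fully covered by B → removed.

00:00–00:15, 02:15–04:00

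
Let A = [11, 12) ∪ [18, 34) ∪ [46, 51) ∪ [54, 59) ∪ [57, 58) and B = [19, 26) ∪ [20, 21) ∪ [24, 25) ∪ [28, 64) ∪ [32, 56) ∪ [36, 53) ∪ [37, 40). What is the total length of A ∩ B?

23

A, merged: [11, 12), [18, 34), [46, 51), [54, 59).
B, merged: [19, 26), [28, 64).
A ∩ B = [19, 26), [28, 34), [46, 51), [54, 59).
Total: 7 + 6 + 5 + 5 = 23.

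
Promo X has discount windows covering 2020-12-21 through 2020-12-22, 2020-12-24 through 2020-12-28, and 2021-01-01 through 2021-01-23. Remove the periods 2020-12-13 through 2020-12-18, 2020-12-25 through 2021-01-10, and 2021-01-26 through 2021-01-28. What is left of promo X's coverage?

2020-12-21 through 2020-12-22, 2020-12-24 through 2020-12-24, 2021-01-11 through 2021-01-23

2020-12-21 through 2020-12-22 is untouched.
2020-12-24 through 2020-12-28 with B removed leaves 2020-12-24 through 2020-12-24.
2021-01-01 through 2021-01-23 with B removed leaves 2021-01-11 through 2021-01-23.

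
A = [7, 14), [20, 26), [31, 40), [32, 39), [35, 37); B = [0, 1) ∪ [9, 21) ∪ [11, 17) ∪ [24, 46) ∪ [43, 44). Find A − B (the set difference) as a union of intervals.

First set merges to [7, 14), [20, 26), [31, 40).
Second set merges to [0, 1), [9, 21), [24, 46).
[7, 14) with B removed leaves [7, 9).
[20, 26) with B removed leaves [21, 24).
[31, 40) lies entirely inside B → drops out.

[7, 9) ∪ [21, 24)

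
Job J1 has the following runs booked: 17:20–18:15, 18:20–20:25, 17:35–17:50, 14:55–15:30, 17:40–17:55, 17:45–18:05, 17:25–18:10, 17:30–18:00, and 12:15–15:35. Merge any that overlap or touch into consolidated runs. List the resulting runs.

Sort by start: 12:15-15:35, 14:55-15:30, 17:20-18:15, 17:25-18:10, 17:30-18:00, 17:35-17:50, 17:40-17:55, 17:45-18:05, 18:20-20:25.
14:55-15:30 overlaps/touches 12:15-15:35 → extend to 12:15-15:35.
17:20-18:15 is disjoint → start new block.
17:25-18:10 overlaps/touches 17:20-18:15 → extend to 17:20-18:15.
17:30-18:00 overlaps/touches 17:20-18:15 → extend to 17:20-18:15.
17:35-17:50 overlaps/touches 17:20-18:15 → extend to 17:20-18:15.
17:40-17:55 overlaps/touches 17:20-18:15 → extend to 17:20-18:15.
17:45-18:05 overlaps/touches 17:20-18:15 → extend to 17:20-18:15.
18:20-20:25 is disjoint → start new block.

12:15-15:35, 17:20-18:15, 18:20-20:25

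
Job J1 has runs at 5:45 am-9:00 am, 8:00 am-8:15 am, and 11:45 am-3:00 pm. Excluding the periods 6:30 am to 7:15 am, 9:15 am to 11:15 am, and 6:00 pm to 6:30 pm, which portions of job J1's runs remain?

Merge the first list: 5:45 am–9:00 am, 11:45 am–3:00 pm.
5:45 am–9:00 am \ B = 5:45 am–6:30 am, 7:15 am–9:00 am.
11:45 am–3:00 pm: nothing removed.

5:45 am–6:30 am, 7:15 am–9:00 am, 11:45 am–3:00 pm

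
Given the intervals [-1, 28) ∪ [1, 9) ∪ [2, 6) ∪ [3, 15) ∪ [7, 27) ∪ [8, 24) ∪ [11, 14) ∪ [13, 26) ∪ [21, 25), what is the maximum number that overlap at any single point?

6

Walk the sorted start/end points keeping a running depth.
The depth first hits 6 at 13.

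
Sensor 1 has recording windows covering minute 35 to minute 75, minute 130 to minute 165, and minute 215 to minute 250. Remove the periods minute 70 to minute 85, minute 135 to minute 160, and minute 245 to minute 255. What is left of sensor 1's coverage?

minute 35 to minute 70, minute 130 to minute 135, minute 160 to minute 165, minute 215 to minute 245

minute 35 to minute 75 \ B = minute 35 to minute 70.
minute 130 to minute 165 \ B = minute 130 to minute 135, minute 160 to minute 165.
minute 215 to minute 250 \ B = minute 215 to minute 245.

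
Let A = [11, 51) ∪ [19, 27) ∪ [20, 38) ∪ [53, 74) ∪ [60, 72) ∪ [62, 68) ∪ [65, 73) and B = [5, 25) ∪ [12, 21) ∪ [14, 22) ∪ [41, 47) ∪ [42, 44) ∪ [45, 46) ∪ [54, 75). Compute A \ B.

[25, 41) ∪ [47, 51) ∪ [53, 54)

First set merges to [11, 51), [53, 74).
Second set merges to [5, 25), [41, 47), [54, 75).
[11, 51) \ B = [25, 41), [47, 51).
[53, 74) \ B = [53, 54).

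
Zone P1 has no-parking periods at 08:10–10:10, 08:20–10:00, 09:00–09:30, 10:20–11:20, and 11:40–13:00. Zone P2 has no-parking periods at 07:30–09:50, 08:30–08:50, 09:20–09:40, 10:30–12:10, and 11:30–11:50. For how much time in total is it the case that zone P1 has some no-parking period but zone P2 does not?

1 h 20 min

Merge the first list: 08:10–10:10, 10:20–11:20, 11:40–13:00.
Merge the second list: 07:30–09:50, 10:30–12:10.
A \ B = 09:50–10:10, 10:20–10:30, 12:10–13:00.
Total: 20 min + 10 min + 50 min = 1 h 20 min.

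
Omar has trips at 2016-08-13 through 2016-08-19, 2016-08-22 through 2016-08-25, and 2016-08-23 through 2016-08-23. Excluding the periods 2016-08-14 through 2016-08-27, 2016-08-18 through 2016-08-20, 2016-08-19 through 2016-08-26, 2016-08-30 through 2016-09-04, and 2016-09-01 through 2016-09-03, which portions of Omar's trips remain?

First set merges to 2016-08-13 through 2016-08-19, 2016-08-22 through 2016-08-25.
Second set merges to 2016-08-14 through 2016-08-27, 2016-08-30 through 2016-09-04.
2016-08-13 through 2016-08-19 minus B → 2016-08-13 through 2016-08-13.
2016-08-22 through 2016-08-25: fully covered by B → removed.

2016-08-13 through 2016-08-13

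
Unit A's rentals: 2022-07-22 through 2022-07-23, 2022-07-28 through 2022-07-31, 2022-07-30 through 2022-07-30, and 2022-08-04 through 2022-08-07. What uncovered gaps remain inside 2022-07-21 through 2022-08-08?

Covered (merged): 2022-07-22 through 2022-07-23, 2022-07-28 through 2022-07-31, 2022-08-04 through 2022-08-07.
Complement within 2022-07-21 through 2022-08-08: 2022-07-21 through 2022-07-21, 2022-07-24 through 2022-07-27, 2022-08-01 through 2022-08-03, 2022-08-08 through 2022-08-08.

2022-07-21 through 2022-07-21, 2022-07-24 through 2022-07-27, 2022-08-01 through 2022-08-03, 2022-08-08 through 2022-08-08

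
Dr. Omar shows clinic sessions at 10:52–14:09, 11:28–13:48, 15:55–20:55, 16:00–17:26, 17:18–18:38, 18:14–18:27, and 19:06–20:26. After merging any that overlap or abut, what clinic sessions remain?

11:28-13:48 overlaps/touches 10:52-14:09 → extend to 10:52-14:09.
15:55-20:55 is disjoint → start new block.
16:00-17:26 overlaps/touches 15:55-20:55 → extend to 15:55-20:55.
17:18-18:38 overlaps/touches 15:55-20:55 → extend to 15:55-20:55.
18:14-18:27 overlaps/touches 15:55-20:55 → extend to 15:55-20:55.
19:06-20:26 overlaps/touches 15:55-20:55 → extend to 15:55-20:55.

10:52-14:09, 15:55-20:55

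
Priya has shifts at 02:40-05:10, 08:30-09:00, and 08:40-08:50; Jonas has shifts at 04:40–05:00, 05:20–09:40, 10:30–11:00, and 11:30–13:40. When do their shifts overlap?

Merge the first list: 02:40–05:10, 08:30–09:00.
02:40–05:10 meets the second set on 04:40–05:00.
08:30–09:00 meets the second set on 08:30–09:00.

04:40–05:00, 08:30–09:00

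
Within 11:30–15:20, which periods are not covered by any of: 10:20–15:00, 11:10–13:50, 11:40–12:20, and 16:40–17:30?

15:00-15:20

After merging, the occupied span is 10:20-15:00, 16:40-17:30.
Uncovered inside 11:30-15:20: 15:00-15:20.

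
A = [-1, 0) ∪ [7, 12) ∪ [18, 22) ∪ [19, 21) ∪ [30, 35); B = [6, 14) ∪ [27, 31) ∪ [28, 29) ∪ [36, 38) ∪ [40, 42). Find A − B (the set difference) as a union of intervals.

A, merged: [-1, 0), [7, 12), [18, 22), [30, 35).
B, merged: [6, 14), [27, 31), [36, 38), [40, 42).
[-1, 0): no B overlap → unchanged.
[7, 12): fully covered by B → removed.
[18, 22): no B overlap → unchanged.
[30, 35) minus B → [31, 35).

[-1, 0) ∪ [18, 22) ∪ [31, 35)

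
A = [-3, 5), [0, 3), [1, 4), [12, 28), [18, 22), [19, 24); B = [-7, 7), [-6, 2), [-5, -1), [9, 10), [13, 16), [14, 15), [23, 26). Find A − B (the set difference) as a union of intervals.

First set merges to [-3, 5), [12, 28).
Second set merges to [-7, 7), [9, 10), [13, 16), [23, 26).
[-3, 5): entirely removed.
[12, 28) \ B = [12, 13), [16, 23), [26, 28).

[12, 13) ∪ [16, 23) ∪ [26, 28)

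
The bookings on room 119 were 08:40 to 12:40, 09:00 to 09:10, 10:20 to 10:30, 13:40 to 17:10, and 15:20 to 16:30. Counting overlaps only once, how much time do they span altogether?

7 h 30 min

Merged: 08:40–12:40, 13:40–17:10.
Lengths: 4 h + 3 h 30 min = 7 h 30 min.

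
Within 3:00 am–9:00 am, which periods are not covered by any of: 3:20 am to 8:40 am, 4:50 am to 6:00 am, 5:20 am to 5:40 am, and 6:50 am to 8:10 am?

3:00 am-3:20 am, 8:40 am-9:00 am

Covered (merged): 3:20 am-8:40 am.
Gaps within 3:00 am-9:00 am: 3:00 am-3:20 am, 8:40 am-9:00 am.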